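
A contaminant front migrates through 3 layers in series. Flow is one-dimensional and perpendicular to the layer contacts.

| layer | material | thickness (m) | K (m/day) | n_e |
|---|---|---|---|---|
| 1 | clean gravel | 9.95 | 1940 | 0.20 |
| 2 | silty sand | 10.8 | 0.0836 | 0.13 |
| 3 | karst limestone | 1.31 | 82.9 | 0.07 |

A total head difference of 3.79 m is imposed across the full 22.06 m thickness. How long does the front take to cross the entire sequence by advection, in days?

119

With flow normal to the layers, continuity requires the same specific discharge q through every layer.
Σ(b_i/K_i) = 9.95/1940 + 10.8/0.0836 + 1.31/82.9 = 129.2 d.
q = Δh / Σ(b_i/K_i) = 3.79 / 129.2 = 0.02933 m/day.
In each layer the seepage velocity is v_i = q/n_i, so the layer transit time is t_i = b_i·n_i / q:
  layer 1 (clean gravel): t_1 = 9.95 × 0.20 / 0.02933 = 67.84 d
  layer 2 (silty sand): t_2 = 10.8 × 0.13 / 0.02933 = 47.86 d
  layer 3 (karst limestone): t_3 = 1.31 × 0.07 / 0.02933 = 3.126 d
Total t = Σ t_i = 118.8 days.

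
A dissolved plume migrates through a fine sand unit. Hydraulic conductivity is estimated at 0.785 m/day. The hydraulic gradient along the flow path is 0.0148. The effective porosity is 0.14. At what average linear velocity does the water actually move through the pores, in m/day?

0.0830

Hydraulic gradient i = 0.0148.
Darcy flux q = K · i = 0.7850 × 0.01480 = 0.01162 m/day.
Seepage velocity v = q / n_e = 0.01162 / 0.14 = 0.08299 m/day.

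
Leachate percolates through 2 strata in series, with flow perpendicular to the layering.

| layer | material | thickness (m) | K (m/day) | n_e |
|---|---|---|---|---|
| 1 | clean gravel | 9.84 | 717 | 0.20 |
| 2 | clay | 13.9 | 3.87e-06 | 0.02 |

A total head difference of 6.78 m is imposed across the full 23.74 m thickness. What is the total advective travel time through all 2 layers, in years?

3260

With flow normal to the layers, continuity requires the same specific discharge q through every layer.
Σ(b_i/K_i) = 9.84/717 + 13.9/3.87e-06 = 3.592e+06 d.
q = Δh / Σ(b_i/K_i) = 6.78 / 3.592e+06 = 1.888e-06 m/day.
In each layer the seepage velocity is v_i = q/n_i, so the layer transit time is t_i = b_i·n_i / q:
  layer 1 (clean gravel): t_1 = 9.84 × 0.20 / 1.888e-06 = 1.043e+06 d
  layer 2 (clay): t_2 = 13.9 × 0.02 / 1.888e-06 = 1.473e+05 d
Total t = Σ t_i = 1.190e+06 days = 3258 years.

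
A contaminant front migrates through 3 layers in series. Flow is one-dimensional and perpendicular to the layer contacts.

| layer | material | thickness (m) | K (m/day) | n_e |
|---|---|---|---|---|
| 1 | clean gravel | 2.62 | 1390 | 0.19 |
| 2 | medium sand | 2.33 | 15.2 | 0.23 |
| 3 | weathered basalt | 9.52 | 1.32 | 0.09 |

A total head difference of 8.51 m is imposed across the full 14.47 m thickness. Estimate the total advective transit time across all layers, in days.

1.64

With flow normal to the layers, continuity requires the same specific discharge q through every layer.
Σ(b_i/K_i) = 2.62/1390 + 2.33/15.2 + 9.52/1.32 = 7.367 d.
q = Δh / Σ(b_i/K_i) = 8.51 / 7.367 = 1.155 m/day.
In each layer the seepage velocity is v_i = q/n_i, so the layer transit time is t_i = b_i·n_i / q:
  layer 1 (clean gravel): t_1 = 2.62 × 0.19 / 1.155 = 0.4310 d
  layer 2 (medium sand): t_2 = 2.33 × 0.23 / 1.155 = 0.4639 d
  layer 3 (weathered basalt): t_3 = 9.52 × 0.09 / 1.155 = 0.7418 d
Total t = Σ t_i = 1.637 days.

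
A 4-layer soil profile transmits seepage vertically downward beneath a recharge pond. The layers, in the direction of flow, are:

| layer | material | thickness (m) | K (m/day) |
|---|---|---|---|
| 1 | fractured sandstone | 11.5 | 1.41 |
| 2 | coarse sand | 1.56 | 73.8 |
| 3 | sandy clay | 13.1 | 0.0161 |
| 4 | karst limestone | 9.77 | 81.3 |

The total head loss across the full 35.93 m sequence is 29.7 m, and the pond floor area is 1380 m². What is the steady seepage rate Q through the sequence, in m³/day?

49.9

Flow is perpendicular to layering, so the layers act in series and the equivalent K is the thickness-weighted harmonic mean.
Total thickness L = 11.5 + 1.56 + 13.1 + 9.77 = 35.93 m.
Σ(b_i/K_i) = 11.5/1.41 + 1.56/73.8 + 13.1/0.0161 + 9.77/81.3 = 822.0 d.
K_eq = L / Σ(b_i/K_i) = 35.93 / 822.0 = 0.04371 m/day.
Q = K_eq · A · (Δh/L) = 0.04371 × 1380 × (29.7/35.93) = 49.86 m³/day.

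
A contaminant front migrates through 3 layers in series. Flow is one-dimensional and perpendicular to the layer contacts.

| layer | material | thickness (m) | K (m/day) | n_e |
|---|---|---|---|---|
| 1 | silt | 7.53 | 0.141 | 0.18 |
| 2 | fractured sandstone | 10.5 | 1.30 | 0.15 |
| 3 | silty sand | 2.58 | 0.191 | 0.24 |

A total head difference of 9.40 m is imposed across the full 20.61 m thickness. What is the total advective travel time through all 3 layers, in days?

With flow normal to the layers, continuity requires the same specific discharge q through every layer.
Σ(b_i/K_i) = 7.53/0.141 + 10.5/1.30 + 2.58/0.191 = 74.99 d.
q = Δh / Σ(b_i/K_i) = 9.40 / 74.99 = 0.1254 m/day.
In each layer the seepage velocity is v_i = q/n_i, so the layer transit time is t_i = b_i·n_i / q:
  layer 1 (silt): t_1 = 7.53 × 0.18 / 0.1254 = 10.81 d
  layer 2 (fractured sandstone): t_2 = 10.5 × 0.15 / 0.1254 = 12.56 d
  layer 3 (silty sand): t_3 = 2.58 × 0.24 / 0.1254 = 4.940 d
Total t = Σ t_i = 28.32 days.

28.3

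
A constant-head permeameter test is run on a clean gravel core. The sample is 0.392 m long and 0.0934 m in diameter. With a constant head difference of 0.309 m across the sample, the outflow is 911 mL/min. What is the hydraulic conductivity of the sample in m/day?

243

Cross-sectional area A = π·(d/2)² = π × (0.0934/2)² = 0.006851 m².
Convert discharge: 911 mL/min = 1.518e-05 m³/s.
Darcy's law rearranged: K = Q·L / (A·Δh) = 1.518e-05 × 0.392 / (0.006851 × 0.309) = 0.002811 m/s = 242.9 m/day.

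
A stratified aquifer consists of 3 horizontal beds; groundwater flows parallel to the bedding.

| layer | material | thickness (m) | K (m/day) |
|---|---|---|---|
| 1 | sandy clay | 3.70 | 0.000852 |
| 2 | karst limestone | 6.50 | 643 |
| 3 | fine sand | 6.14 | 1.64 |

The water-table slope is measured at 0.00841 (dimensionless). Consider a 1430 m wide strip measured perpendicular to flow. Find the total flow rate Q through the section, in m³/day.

Flow is parallel to layering, so each bed carries its own Darcy discharge and the transmissivities add.
Σ(K_i·b_i) = 0.000852×3.70 + 643×6.50 + 1.64×6.14 = 4190 m²/day.
Hydraulic gradient i = 0.00841.
Q = Σ(K_i·b_i) · W · i = 4190 × 1430 × 0.008410 = 50385 m³/day.

50400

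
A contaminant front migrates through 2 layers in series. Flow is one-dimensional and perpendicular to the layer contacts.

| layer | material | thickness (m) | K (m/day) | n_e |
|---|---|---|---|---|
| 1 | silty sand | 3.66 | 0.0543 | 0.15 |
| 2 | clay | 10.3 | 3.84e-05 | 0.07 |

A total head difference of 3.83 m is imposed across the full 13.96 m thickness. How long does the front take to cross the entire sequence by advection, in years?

With flow normal to the layers, continuity requires the same specific discharge q through every layer.
Σ(b_i/K_i) = 3.66/0.0543 + 10.3/3.84e-05 = 2.683e+05 d.
q = Δh / Σ(b_i/K_i) = 3.83 / 2.683e+05 = 1.428e-05 m/day.
In each layer the seepage velocity is v_i = q/n_i, so the layer transit time is t_i = b_i·n_i / q:
  layer 1 (silty sand): t_1 = 3.66 × 0.15 / 1.428e-05 = 38458 d
  layer 2 (clay): t_2 = 10.3 × 0.07 / 1.428e-05 = 50507 d
Total t = Σ t_i = 88965 days = 243.6 years.

244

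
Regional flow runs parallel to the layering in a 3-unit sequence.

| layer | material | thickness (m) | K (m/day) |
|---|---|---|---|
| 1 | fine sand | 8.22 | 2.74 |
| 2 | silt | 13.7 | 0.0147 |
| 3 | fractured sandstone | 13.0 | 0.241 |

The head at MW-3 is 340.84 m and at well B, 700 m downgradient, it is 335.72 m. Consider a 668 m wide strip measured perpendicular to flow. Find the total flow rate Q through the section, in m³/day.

126

Flow is parallel to layering, so each bed carries its own Darcy discharge and the transmissivities add.
Σ(K_i·b_i) = 2.74×8.22 + 0.0147×13.7 + 0.241×13.0 = 25.86 m²/day.
Hydraulic gradient i = (340.84 − 335.72) / 700 = 5.12 / 700 = 0.007314.
Q = Σ(K_i·b_i) · W · i = 25.86 × 668 × 0.007314 = 126.3 m³/day.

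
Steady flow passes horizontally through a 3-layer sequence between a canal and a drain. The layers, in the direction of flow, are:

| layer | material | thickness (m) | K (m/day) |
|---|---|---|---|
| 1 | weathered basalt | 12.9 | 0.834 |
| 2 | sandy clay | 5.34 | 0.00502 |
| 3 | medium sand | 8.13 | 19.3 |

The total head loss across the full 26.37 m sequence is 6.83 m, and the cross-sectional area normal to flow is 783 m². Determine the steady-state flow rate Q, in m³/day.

Flow is perpendicular to layering, so the layers act in series and the equivalent K is the thickness-weighted harmonic mean.
Total thickness L = 12.9 + 5.34 + 8.13 = 26.37 m.
Σ(b_i/K_i) = 12.9/0.834 + 5.34/0.00502 + 8.13/19.3 = 1080 d.
K_eq = L / Σ(b_i/K_i) = 26.37 / 1080 = 0.02442 m/day.
Q = K_eq · A · (Δh/L) = 0.02442 × 783 × (6.83/26.37) = 4.953 m³/day.

4.95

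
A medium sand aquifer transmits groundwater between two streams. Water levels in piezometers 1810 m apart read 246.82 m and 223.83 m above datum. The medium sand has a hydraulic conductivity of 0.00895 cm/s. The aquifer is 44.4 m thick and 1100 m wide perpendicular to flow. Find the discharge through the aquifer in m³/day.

4800

Convert K: 0.00895 cm/s × 864 = 7.733 m/day.
Cross-sectional area A = 1100 × 44.4 = 48840 m².
Hydraulic gradient i = (246.82 − 223.83) / 1810 = 22.99 / 1810 = 0.01270.
Darcy's law: Q = K · A · i = 7.733 × 48840 × 0.01270 = 4797 m³/day.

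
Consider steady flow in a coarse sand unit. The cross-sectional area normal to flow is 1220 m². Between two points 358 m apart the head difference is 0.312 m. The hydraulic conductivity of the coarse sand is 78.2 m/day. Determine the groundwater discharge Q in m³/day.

Hydraulic gradient i = Δh / L = 0.312 / 358 = 0.0008715.
Darcy's law: Q = K · A · i = 78.20 × 1220 × 0.0008715 = 83.15 m³/day.

83.1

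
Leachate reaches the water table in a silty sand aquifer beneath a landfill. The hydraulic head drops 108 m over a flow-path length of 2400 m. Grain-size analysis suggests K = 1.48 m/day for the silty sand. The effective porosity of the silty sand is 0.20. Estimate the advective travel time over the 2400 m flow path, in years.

19.7

Hydraulic gradient i = Δh / L = 108 / 2400 = 0.04500.
Darcy flux q = K · i = 1.480 × 0.04500 = 0.06660 m/day.
Seepage velocity v = q / n_e = 0.06660 / 0.20 = 0.3330 m/day.
Travel time t = L / v = 2400 / 0.3330 = 7207 days = 19.73 years.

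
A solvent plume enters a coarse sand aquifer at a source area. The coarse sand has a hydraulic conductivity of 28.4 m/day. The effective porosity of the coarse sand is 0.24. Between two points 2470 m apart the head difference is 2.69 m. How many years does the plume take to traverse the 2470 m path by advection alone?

52.5

Hydraulic gradient i = Δh / L = 2.69 / 2470 = 0.001089.
Darcy flux q = K · i = 28.40 × 0.001089 = 0.03093 m/day.
Seepage velocity v = q / n_e = 0.03093 / 0.24 = 0.1289 m/day.
Travel time t = L / v = 2470 / 0.1289 = 19166 days = 52.47 years.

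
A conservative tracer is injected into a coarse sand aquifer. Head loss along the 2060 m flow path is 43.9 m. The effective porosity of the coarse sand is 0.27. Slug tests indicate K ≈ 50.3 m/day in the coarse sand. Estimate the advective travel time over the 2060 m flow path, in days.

Hydraulic gradient i = Δh / L = 43.9 / 2060 = 0.02131.
Darcy flux q = K · i = 50.30 × 0.02131 = 1.072 m/day.
Seepage velocity v = q / n_e = 1.072 / 0.27 = 3.970 m/day.
Travel time t = L / v = 2060 / 3.970 = 518.9 days.

519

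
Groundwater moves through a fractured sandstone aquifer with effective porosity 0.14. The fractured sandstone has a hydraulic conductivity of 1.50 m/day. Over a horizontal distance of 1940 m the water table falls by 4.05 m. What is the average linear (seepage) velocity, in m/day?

Hydraulic gradient i = Δh / L = 4.05 / 1940 = 0.002088.
Darcy flux q = K · i = 1.500 × 0.002088 = 0.003131 m/day.
Seepage velocity v = q / n_e = 0.003131 / 0.14 = 0.02237 m/day.

0.0224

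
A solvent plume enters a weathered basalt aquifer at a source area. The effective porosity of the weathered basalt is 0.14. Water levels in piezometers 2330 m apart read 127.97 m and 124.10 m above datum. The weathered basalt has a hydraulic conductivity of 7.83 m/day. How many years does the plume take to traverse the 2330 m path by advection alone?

Hydraulic gradient i = (127.97 − 124.10) / 2330 = 3.87 / 2330 = 0.001661.
Darcy flux q = K · i = 7.830 × 0.001661 = 0.01301 m/day.
Seepage velocity v = q / n_e = 0.01301 / 0.14 = 0.09289 m/day.
Travel time t = L / v = 2330 / 0.09289 = 25082 days = 68.67 years.

68.7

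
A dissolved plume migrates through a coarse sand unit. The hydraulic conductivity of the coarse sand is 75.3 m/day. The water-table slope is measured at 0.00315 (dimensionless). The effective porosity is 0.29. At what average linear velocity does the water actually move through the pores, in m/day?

0.818

Hydraulic gradient i = 0.00315.
Darcy flux q = K · i = 75.30 × 0.003150 = 0.2372 m/day.
Seepage velocity v = q / n_e = 0.2372 / 0.29 = 0.8179 m/day.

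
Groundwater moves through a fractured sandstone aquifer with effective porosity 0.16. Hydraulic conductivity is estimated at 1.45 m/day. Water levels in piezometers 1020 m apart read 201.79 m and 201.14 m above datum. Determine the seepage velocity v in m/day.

Hydraulic gradient i = (201.79 − 201.14) / 1020 = 0.65 / 1020 = 0.0006373.
Darcy flux q = K · i = 1.450 × 0.0006373 = 0.0009240 m/day.
Seepage velocity v = q / n_e = 0.0009240 / 0.16 = 0.005775 m/day.

0.00578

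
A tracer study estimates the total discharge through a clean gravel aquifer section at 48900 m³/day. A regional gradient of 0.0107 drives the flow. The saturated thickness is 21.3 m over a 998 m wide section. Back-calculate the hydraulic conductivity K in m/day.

215

Cross-sectional area A = 998 × 21.3 = 21257 m².
Hydraulic gradient i = 0.0107.
From Q = K·A·i, K = Q / (A·i) = 48900 / (21257 × 0.01070) = 215.0 m/day.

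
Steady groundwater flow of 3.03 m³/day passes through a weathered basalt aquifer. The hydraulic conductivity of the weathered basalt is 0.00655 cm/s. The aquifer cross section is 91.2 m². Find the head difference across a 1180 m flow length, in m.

Convert K: 0.00655 cm/s × 864 = 5.659 m/day.
From Q = K·A·i, i = Q / (K·A) = 3.03 / (5.659 × 91.20) = 0.005871.
Head loss Δh = i · L = 0.005871 × 1180 = 6.927 m.

6.93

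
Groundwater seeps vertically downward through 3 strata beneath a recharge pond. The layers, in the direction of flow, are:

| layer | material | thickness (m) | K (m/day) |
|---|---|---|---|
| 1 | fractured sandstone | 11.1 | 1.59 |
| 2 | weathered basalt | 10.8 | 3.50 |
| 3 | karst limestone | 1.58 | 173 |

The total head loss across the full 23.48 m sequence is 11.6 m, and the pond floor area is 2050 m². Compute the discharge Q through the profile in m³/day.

Flow is perpendicular to layering, so the layers act in series and the equivalent K is the thickness-weighted harmonic mean.
Total thickness L = 11.1 + 10.8 + 1.58 = 23.48 m.
Σ(b_i/K_i) = 11.1/1.59 + 10.8/3.50 + 1.58/173 = 10.08 d.
K_eq = L / Σ(b_i/K_i) = 23.48 / 10.08 = 2.330 m/day.
Q = K_eq · A · (Δh/L) = 2.330 × 2050 × (11.6/23.48) = 2360 m³/day.

2360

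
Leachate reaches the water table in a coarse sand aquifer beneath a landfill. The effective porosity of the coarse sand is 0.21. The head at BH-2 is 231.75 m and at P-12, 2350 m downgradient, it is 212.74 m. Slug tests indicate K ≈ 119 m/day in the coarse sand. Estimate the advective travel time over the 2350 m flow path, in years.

Hydraulic gradient i = (231.75 − 212.74) / 2350 = 19.01 / 2350 = 0.008089.
Darcy flux q = K · i = 119.0 × 0.008089 = 0.9626 m/day.
Seepage velocity v = q / n_e = 0.9626 / 0.21 = 4.584 m/day.
Travel time t = L / v = 2350 / 4.584 = 512.7 days = 1.404 years.

1.40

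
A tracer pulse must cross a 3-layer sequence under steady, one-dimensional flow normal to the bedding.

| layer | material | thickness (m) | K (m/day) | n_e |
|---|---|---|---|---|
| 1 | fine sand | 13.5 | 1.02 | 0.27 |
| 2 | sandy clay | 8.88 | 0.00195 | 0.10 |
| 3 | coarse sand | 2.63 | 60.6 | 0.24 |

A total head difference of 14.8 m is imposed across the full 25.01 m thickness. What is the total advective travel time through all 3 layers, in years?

With flow normal to the layers, continuity requires the same specific discharge q through every layer.
Σ(b_i/K_i) = 13.5/1.02 + 8.88/0.00195 + 2.63/60.6 = 4567 d.
q = Δh / Σ(b_i/K_i) = 14.8 / 4567 = 0.003241 m/day.
In each layer the seepage velocity is v_i = q/n_i, so the layer transit time is t_i = b_i·n_i / q:
  layer 1 (fine sand): t_1 = 13.5 × 0.27 / 0.003241 = 1125 d
  layer 2 (sandy clay): t_2 = 8.88 × 0.10 / 0.003241 = 274.0 d
  layer 3 (coarse sand): t_3 = 2.63 × 0.24 / 0.003241 = 194.8 d
Total t = Σ t_i = 1594 days = 4.363 years.

4.36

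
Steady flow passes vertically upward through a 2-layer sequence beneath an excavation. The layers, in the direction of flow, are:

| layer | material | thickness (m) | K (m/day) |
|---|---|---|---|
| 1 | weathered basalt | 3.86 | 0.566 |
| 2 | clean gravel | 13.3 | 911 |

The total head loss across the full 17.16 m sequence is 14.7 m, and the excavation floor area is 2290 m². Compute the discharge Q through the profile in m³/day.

4930

Flow is perpendicular to layering, so the layers act in series and the equivalent K is the thickness-weighted harmonic mean.
Total thickness L = 3.86 + 13.3 = 17.16 m.
Σ(b_i/K_i) = 3.86/0.566 + 13.3/911 = 6.834 d.
K_eq = L / Σ(b_i/K_i) = 17.16 / 6.834 = 2.511 m/day.
Q = K_eq · A · (Δh/L) = 2.511 × 2290 × (14.7/17.16) = 4926 m³/day.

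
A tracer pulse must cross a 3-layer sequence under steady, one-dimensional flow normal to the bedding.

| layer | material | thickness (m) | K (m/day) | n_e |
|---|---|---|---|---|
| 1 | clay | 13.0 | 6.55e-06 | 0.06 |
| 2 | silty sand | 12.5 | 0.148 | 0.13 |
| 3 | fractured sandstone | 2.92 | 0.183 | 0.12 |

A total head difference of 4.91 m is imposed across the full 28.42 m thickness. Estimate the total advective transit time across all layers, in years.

With flow normal to the layers, continuity requires the same specific discharge q through every layer.
Σ(b_i/K_i) = 13.0/6.55e-06 + 12.5/0.148 + 2.92/0.183 = 1.985e+06 d.
q = Δh / Σ(b_i/K_i) = 4.91 / 1.985e+06 = 2.474e-06 m/day.
In each layer the seepage velocity is v_i = q/n_i, so the layer transit time is t_i = b_i·n_i / q:
  layer 1 (clay): t_1 = 13.0 × 0.06 / 2.474e-06 = 3.153e+05 d
  layer 2 (silty sand): t_2 = 12.5 × 0.13 / 2.474e-06 = 6.569e+05 d
  layer 3 (fractured sandstone): t_3 = 2.92 × 0.12 / 2.474e-06 = 1.416e+05 d
Total t = Σ t_i = 1.114e+06 days = 3050 years.

3050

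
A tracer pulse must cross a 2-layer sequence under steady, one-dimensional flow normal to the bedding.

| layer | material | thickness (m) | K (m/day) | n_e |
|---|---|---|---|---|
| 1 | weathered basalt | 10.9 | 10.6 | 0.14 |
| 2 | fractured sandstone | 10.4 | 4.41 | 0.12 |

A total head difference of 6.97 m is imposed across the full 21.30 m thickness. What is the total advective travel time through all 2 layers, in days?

1.35

With flow normal to the layers, continuity requires the same specific discharge q through every layer.
Σ(b_i/K_i) = 10.9/10.6 + 10.4/4.41 = 3.387 d.
q = Δh / Σ(b_i/K_i) = 6.97 / 3.387 = 2.058 m/day.
In each layer the seepage velocity is v_i = q/n_i, so the layer transit time is t_i = b_i·n_i / q:
  layer 1 (weathered basalt): t_1 = 10.9 × 0.14 / 2.058 = 0.7415 d
  layer 2 (fractured sandstone): t_2 = 10.4 × 0.12 / 2.058 = 0.6064 d
Total t = Σ t_i = 1.348 days.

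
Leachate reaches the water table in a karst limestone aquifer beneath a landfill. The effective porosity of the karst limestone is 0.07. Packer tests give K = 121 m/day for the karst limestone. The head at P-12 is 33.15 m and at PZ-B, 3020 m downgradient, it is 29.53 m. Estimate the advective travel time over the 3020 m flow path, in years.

3.99

Hydraulic gradient i = (33.15 − 29.53) / 3020 = 3.62 / 3020 = 0.001199.
Darcy flux q = K · i = 121.0 × 0.001199 = 0.1450 m/day.
Seepage velocity v = q / n_e = 0.1450 / 0.07 = 2.072 m/day.
Travel time t = L / v = 3020 / 2.072 = 1458 days = 3.991 years.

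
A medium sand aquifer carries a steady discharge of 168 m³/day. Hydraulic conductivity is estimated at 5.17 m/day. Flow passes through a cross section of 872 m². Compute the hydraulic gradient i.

0.0373

From Q = K·A·i, i = Q / (K·A) = 168 / (5.170 × 872.0) = 0.03727.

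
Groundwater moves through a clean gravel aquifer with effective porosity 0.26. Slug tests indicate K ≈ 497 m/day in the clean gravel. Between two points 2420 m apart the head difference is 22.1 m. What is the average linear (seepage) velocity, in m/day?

Hydraulic gradient i = Δh / L = 22.1 / 2420 = 0.009132.
Darcy flux q = K · i = 497.0 × 0.009132 = 4.539 m/day.
Seepage velocity v = q / n_e = 4.539 / 0.26 = 17.46 m/day.

17.5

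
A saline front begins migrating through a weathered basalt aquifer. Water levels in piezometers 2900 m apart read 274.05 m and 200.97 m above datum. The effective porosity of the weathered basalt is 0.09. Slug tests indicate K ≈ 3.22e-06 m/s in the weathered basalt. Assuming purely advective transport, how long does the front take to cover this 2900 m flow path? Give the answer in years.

Convert K: 3.22e-06 m/s × 86400 = 0.2782 m/day.
Hydraulic gradient i = (274.05 − 200.97) / 2900 = 73.08 / 2900 = 0.02520.
Darcy flux q = K · i = 0.2782 × 0.02520 = 0.007011 m/day.
Seepage velocity v = q / n_e = 0.007011 / 0.09 = 0.07790 m/day.
Travel time t = L / v = 2900 / 0.07790 = 37228 days = 101.9 years.

102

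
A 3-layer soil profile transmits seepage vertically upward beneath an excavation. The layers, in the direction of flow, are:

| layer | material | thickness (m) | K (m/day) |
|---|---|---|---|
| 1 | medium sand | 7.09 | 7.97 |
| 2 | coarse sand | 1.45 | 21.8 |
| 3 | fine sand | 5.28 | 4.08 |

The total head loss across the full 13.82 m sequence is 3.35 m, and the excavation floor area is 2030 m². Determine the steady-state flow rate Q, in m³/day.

3020

Flow is perpendicular to layering, so the layers act in series and the equivalent K is the thickness-weighted harmonic mean.
Total thickness L = 7.09 + 1.45 + 5.28 = 13.82 m.
Σ(b_i/K_i) = 7.09/7.97 + 1.45/21.8 + 5.28/4.08 = 2.250 d.
K_eq = L / Σ(b_i/K_i) = 13.82 / 2.250 = 6.142 m/day.
Q = K_eq · A · (Δh/L) = 6.142 × 2030 × (3.35/13.82) = 3022 m³/day.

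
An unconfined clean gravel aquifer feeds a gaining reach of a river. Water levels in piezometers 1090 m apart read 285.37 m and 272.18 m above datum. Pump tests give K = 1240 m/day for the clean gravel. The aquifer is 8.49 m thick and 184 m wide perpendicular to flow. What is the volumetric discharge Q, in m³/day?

23400

Cross-sectional area A = 184 × 8.49 = 1562 m².
Hydraulic gradient i = (285.37 − 272.18) / 1090 = 13.19 / 1090 = 0.01210.
Darcy's law: Q = K · A · i = 1240 × 1562 × 0.01210 = 23440 m³/day.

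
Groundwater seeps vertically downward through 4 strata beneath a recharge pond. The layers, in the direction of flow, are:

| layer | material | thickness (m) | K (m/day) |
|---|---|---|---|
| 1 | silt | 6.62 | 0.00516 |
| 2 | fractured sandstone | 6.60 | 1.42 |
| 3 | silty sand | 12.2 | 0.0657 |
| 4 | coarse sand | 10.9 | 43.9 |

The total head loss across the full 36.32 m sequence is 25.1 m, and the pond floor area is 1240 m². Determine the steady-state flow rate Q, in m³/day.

Flow is perpendicular to layering, so the layers act in series and the equivalent K is the thickness-weighted harmonic mean.
Total thickness L = 6.62 + 6.60 + 12.2 + 10.9 = 36.32 m.
Σ(b_i/K_i) = 6.62/0.00516 + 6.60/1.42 + 12.2/0.0657 + 10.9/43.9 = 1474 d.
K_eq = L / Σ(b_i/K_i) = 36.32 / 1474 = 0.02465 m/day.
Q = K_eq · A · (Δh/L) = 0.02465 × 1240 × (25.1/36.32) = 21.12 m³/day.

21.1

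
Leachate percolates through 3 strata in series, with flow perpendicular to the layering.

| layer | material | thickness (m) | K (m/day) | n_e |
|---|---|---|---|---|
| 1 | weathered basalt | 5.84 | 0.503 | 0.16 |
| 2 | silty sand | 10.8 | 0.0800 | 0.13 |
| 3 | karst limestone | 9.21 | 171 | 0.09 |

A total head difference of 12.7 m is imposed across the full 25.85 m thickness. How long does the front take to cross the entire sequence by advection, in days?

With flow normal to the layers, continuity requires the same specific discharge q through every layer.
Σ(b_i/K_i) = 5.84/0.503 + 10.8/0.0800 + 9.21/171 = 146.7 d.
q = Δh / Σ(b_i/K_i) = 12.7 / 146.7 = 0.08659 m/day.
In each layer the seepage velocity is v_i = q/n_i, so the layer transit time is t_i = b_i·n_i / q:
  layer 1 (weathered basalt): t_1 = 5.84 × 0.16 / 0.08659 = 10.79 d
  layer 2 (silty sand): t_2 = 10.8 × 0.13 / 0.08659 = 16.21 d
  layer 3 (karst limestone): t_3 = 9.21 × 0.09 / 0.08659 = 9.572 d
Total t = Σ t_i = 36.58 days.

36.6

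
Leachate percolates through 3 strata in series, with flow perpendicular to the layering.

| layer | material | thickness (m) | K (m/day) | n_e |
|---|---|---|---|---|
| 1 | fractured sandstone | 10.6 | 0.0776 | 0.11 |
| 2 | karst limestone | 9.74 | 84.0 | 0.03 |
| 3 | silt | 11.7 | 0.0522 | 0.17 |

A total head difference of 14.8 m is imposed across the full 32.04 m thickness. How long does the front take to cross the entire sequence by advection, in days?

With flow normal to the layers, continuity requires the same specific discharge q through every layer.
Σ(b_i/K_i) = 10.6/0.0776 + 9.74/84.0 + 11.7/0.0522 = 360.9 d.
q = Δh / Σ(b_i/K_i) = 14.8 / 360.9 = 0.04101 m/day.
In each layer the seepage velocity is v_i = q/n_i, so the layer transit time is t_i = b_i·n_i / q:
  layer 1 (fractured sandstone): t_1 = 10.6 × 0.11 / 0.04101 = 28.43 d
  layer 2 (karst limestone): t_2 = 9.74 × 0.03 / 0.04101 = 7.124 d
  layer 3 (silt): t_3 = 11.7 × 0.17 / 0.04101 = 48.50 d
Total t = Σ t_i = 84.05 days.

84.0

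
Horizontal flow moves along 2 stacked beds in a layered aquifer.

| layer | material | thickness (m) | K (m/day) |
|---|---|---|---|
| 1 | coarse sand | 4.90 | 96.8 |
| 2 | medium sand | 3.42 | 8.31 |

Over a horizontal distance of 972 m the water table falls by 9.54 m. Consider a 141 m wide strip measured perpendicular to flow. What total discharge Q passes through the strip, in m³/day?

Flow is parallel to layering, so each bed carries its own Darcy discharge and the transmissivities add.
Σ(K_i·b_i) = 96.8×4.90 + 8.31×3.42 = 502.7 m²/day.
Hydraulic gradient i = Δh / L = 9.54 / 972 = 0.009815.
Q = Σ(K_i·b_i) · W · i = 502.7 × 141 × 0.009815 = 695.7 m³/day.

696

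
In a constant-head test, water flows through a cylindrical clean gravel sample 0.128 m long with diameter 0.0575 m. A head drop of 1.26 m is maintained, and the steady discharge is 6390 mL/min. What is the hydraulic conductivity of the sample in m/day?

360

Cross-sectional area A = π·(d/2)² = π × (0.0575/2)² = 0.002597 m².
Convert discharge: 6390 mL/min = 0.0001065 m³/s.
Darcy's law rearranged: K = Q·L / (A·Δh) = 0.0001065 × 0.128 / (0.002597 × 1.26) = 0.004166 m/s = 360.0 m/day.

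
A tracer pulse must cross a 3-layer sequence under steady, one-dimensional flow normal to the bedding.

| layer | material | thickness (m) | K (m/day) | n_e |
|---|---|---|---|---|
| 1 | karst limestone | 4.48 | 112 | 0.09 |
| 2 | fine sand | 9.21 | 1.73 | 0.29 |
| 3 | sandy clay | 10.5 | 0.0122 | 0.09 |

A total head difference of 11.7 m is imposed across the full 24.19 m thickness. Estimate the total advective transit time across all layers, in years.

0.814

With flow normal to the layers, continuity requires the same specific discharge q through every layer.
Σ(b_i/K_i) = 4.48/112 + 9.21/1.73 + 10.5/0.0122 = 866.0 d.
q = Δh / Σ(b_i/K_i) = 11.7 / 866.0 = 0.01351 m/day.
In each layer the seepage velocity is v_i = q/n_i, so the layer transit time is t_i = b_i·n_i / q:
  layer 1 (karst limestone): t_1 = 4.48 × 0.09 / 0.01351 = 29.84 d
  layer 2 (fine sand): t_2 = 9.21 × 0.29 / 0.01351 = 197.7 d
  layer 3 (sandy clay): t_3 = 10.5 × 0.09 / 0.01351 = 69.95 d
Total t = Σ t_i = 297.5 days = 0.8145 years.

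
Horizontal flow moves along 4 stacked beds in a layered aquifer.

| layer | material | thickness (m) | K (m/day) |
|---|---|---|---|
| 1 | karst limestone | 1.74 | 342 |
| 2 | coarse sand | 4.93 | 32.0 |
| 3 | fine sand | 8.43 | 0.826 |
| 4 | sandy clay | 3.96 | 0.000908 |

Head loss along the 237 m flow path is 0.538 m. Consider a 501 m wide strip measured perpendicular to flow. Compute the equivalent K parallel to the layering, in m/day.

Flow is parallel to layering, so each bed carries its own Darcy discharge and the transmissivities add.
Σ(K_i·b_i) = 342×1.74 + 32.0×4.93 + 0.826×8.43 + 0.000908×3.96 = 759.8 m²/day.
Total thickness b = 19.06 m, so K_eq = Σ(K_i·b_i)/b = 39.86 m/day.

39.9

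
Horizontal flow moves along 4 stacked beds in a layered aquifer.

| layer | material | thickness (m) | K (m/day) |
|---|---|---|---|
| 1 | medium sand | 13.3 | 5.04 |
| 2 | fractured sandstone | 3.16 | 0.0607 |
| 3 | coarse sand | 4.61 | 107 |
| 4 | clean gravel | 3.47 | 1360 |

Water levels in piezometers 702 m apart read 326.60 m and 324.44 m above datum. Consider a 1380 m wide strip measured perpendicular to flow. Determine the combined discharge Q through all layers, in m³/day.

Flow is parallel to layering, so each bed carries its own Darcy discharge and the transmissivities add.
Σ(K_i·b_i) = 5.04×13.3 + 0.0607×3.16 + 107×4.61 + 1360×3.47 = 5280 m²/day.
Hydraulic gradient i = (326.60 − 324.44) / 702 = 2.16 / 702 = 0.003077.
Q = Σ(K_i·b_i) · W · i = 5280 × 1380 × 0.003077 = 22418 m³/day.

22400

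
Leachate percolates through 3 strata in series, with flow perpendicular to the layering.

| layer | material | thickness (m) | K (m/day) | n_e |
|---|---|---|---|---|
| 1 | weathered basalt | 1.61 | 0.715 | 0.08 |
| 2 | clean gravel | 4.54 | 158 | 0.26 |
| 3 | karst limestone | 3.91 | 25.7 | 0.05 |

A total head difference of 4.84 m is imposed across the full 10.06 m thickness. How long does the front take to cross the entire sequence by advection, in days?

With flow normal to the layers, continuity requires the same specific discharge q through every layer.
Σ(b_i/K_i) = 1.61/0.715 + 4.54/158 + 3.91/25.7 = 2.433 d.
q = Δh / Σ(b_i/K_i) = 4.84 / 2.433 = 1.990 m/day.
In each layer the seepage velocity is v_i = q/n_i, so the layer transit time is t_i = b_i·n_i / q:
  layer 1 (weathered basalt): t_1 = 1.61 × 0.08 / 1.990 = 0.06474 d
  layer 2 (clean gravel): t_2 = 4.54 × 0.26 / 1.990 = 0.5933 d
  layer 3 (karst limestone): t_3 = 3.91 × 0.05 / 1.990 = 0.09826 d
Total t = Σ t_i = 0.7563 days.

0.756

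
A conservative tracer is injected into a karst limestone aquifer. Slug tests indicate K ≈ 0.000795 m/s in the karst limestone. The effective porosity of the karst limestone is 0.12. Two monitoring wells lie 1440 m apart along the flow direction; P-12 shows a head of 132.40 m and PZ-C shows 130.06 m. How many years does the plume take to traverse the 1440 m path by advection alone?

4.24

Convert K: 0.000795 m/s × 86400 = 68.69 m/day.
Hydraulic gradient i = (132.40 − 130.06) / 1440 = 2.34 / 1440 = 0.001625.
Darcy flux q = K · i = 68.69 × 0.001625 = 0.1116 m/day.
Seepage velocity v = q / n_e = 0.1116 / 0.12 = 0.9302 m/day.
Travel time t = L / v = 1440 / 0.9302 = 1548 days = 4.239 years.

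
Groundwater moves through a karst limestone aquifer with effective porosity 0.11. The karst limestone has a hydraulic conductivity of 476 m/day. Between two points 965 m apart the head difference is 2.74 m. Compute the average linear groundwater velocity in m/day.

Hydraulic gradient i = Δh / L = 2.74 / 965 = 0.002839.
Darcy flux q = K · i = 476.0 × 0.002839 = 1.352 m/day.
Seepage velocity v = q / n_e = 1.352 / 0.11 = 12.29 m/day.

12.3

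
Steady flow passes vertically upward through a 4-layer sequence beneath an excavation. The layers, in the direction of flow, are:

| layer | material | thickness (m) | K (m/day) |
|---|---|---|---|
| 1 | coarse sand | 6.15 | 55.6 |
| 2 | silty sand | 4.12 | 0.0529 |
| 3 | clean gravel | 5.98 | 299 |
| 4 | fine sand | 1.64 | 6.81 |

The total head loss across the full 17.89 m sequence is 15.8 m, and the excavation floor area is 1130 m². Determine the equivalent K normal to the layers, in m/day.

Flow is perpendicular to layering, so the layers act in series and the equivalent K is the thickness-weighted harmonic mean.
Total thickness L = 6.15 + 4.12 + 5.98 + 1.64 = 17.89 m.
Σ(b_i/K_i) = 6.15/55.6 + 4.12/0.0529 + 5.98/299 + 1.64/6.81 = 78.25 d.
K_eq = L / Σ(b_i/K_i) = 17.89 / 78.25 = 0.2286 m/day.

0.229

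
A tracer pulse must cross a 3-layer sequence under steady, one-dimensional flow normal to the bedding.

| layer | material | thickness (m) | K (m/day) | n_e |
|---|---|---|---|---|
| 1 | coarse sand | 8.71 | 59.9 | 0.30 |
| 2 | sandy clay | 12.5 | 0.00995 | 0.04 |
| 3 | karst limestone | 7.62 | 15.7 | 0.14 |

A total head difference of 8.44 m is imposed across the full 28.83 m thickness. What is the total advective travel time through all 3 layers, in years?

With flow normal to the layers, continuity requires the same specific discharge q through every layer.
Σ(b_i/K_i) = 8.71/59.9 + 12.5/0.00995 + 7.62/15.7 = 1257 d.
q = Δh / Σ(b_i/K_i) = 8.44 / 1257 = 0.006715 m/day.
In each layer the seepage velocity is v_i = q/n_i, so the layer transit time is t_i = b_i·n_i / q:
  layer 1 (coarse sand): t_1 = 8.71 × 0.30 / 0.006715 = 389.1 d
  layer 2 (sandy clay): t_2 = 12.5 × 0.04 / 0.006715 = 74.46 d
  layer 3 (karst limestone): t_3 = 7.62 × 0.14 / 0.006715 = 158.9 d
Total t = Σ t_i = 622.5 days = 1.704 years.

1.70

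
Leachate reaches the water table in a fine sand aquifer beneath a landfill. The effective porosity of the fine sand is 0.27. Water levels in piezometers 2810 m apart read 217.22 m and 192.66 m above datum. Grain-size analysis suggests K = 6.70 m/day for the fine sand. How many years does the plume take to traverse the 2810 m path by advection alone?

35.5

Hydraulic gradient i = (217.22 − 192.66) / 2810 = 24.56 / 2810 = 0.008740.
Darcy flux q = K · i = 6.700 × 0.008740 = 0.05856 m/day.
Seepage velocity v = q / n_e = 0.05856 / 0.27 = 0.2169 m/day.
Travel time t = L / v = 2810 / 0.2169 = 12956 days = 35.47 years.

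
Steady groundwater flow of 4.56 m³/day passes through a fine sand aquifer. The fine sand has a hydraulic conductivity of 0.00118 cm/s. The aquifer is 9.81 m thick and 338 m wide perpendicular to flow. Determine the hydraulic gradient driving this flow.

Convert K: 0.00118 cm/s × 864 = 1.020 m/day.
Cross-sectional area A = 338 × 9.81 = 3316 m².
From Q = K·A·i, i = Q / (K·A) = 4.56 / (1.020 × 3316) = 0.001349.

0.00135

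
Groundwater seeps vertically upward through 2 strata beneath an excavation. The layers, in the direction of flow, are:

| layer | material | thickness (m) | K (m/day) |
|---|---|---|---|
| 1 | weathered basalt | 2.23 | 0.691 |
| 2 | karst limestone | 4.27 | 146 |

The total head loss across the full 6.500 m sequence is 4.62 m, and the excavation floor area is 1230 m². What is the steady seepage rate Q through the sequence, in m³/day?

Flow is perpendicular to layering, so the layers act in series and the equivalent K is the thickness-weighted harmonic mean.
Total thickness L = 2.23 + 4.27 = 6.500 m.
Σ(b_i/K_i) = 2.23/0.691 + 4.27/146 = 3.256 d.
K_eq = L / Σ(b_i/K_i) = 6.500 / 3.256 = 1.996 m/day.
Q = K_eq · A · (Δh/L) = 1.996 × 1230 × (4.62/6.500) = 1745 m³/day.

1750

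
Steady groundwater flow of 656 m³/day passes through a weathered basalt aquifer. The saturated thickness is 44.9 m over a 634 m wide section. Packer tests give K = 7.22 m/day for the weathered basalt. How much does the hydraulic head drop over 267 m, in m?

Cross-sectional area A = 634 × 44.9 = 28467 m².
From Q = K·A·i, i = Q / (K·A) = 656 / (7.220 × 28467) = 0.003192.
Head loss Δh = i · L = 0.003192 × 267 = 0.8522 m.

0.852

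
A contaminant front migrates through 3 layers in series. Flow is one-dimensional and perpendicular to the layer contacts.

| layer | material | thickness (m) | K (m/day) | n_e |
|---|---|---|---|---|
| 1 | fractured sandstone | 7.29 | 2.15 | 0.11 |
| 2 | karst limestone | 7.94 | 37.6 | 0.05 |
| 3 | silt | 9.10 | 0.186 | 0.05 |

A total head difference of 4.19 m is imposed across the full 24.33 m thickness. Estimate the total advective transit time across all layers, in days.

20.7

With flow normal to the layers, continuity requires the same specific discharge q through every layer.
Σ(b_i/K_i) = 7.29/2.15 + 7.94/37.6 + 9.10/0.186 = 52.53 d.
q = Δh / Σ(b_i/K_i) = 4.19 / 52.53 = 0.07977 m/day.
In each layer the seepage velocity is v_i = q/n_i, so the layer transit time is t_i = b_i·n_i / q:
  layer 1 (fractured sandstone): t_1 = 7.29 × 0.11 / 0.07977 = 10.05 d
  layer 2 (karst limestone): t_2 = 7.94 × 0.05 / 0.07977 = 4.977 d
  layer 3 (silt): t_3 = 9.10 × 0.05 / 0.07977 = 5.704 d
Total t = Σ t_i = 20.73 days.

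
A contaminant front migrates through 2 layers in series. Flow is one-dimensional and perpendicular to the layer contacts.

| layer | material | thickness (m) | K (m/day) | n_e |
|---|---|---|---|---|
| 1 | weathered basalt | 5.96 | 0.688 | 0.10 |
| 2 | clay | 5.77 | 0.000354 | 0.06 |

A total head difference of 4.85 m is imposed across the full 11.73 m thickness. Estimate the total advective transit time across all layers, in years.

8.67

With flow normal to the layers, continuity requires the same specific discharge q through every layer.
Σ(b_i/K_i) = 5.96/0.688 + 5.77/0.000354 = 16308 d.
q = Δh / Σ(b_i/K_i) = 4.85 / 16308 = 0.0002974 m/day.
In each layer the seepage velocity is v_i = q/n_i, so the layer transit time is t_i = b_i·n_i / q:
  layer 1 (weathered basalt): t_1 = 5.96 × 0.10 / 0.0002974 = 2004 d
  layer 2 (clay): t_2 = 5.77 × 0.06 / 0.0002974 = 1164 d
Total t = Σ t_i = 3168 days = 8.674 years.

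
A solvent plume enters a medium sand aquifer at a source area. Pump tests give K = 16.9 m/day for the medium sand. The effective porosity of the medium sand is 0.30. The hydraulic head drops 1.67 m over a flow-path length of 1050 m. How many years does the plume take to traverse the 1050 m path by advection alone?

32.1

Hydraulic gradient i = Δh / L = 1.67 / 1050 = 0.001590.
Darcy flux q = K · i = 16.90 × 0.001590 = 0.02688 m/day.
Seepage velocity v = q / n_e = 0.02688 / 0.30 = 0.08960 m/day.
Travel time t = L / v = 1050 / 0.08960 = 11719 days = 32.09 years.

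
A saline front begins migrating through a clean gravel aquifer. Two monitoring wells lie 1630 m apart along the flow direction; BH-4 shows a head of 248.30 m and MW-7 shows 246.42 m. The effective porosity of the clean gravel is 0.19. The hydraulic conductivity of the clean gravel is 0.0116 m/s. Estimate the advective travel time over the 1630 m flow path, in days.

268

Convert K: 0.0116 m/s × 86400 = 1002 m/day.
Hydraulic gradient i = (248.30 − 246.42) / 1630 = 1.88 / 1630 = 0.001153.
Darcy flux q = K · i = 1002 × 0.001153 = 1.156 m/day.
Seepage velocity v = q / n_e = 1.156 / 0.19 = 6.084 m/day.
Travel time t = L / v = 1630 / 6.084 = 267.9 days.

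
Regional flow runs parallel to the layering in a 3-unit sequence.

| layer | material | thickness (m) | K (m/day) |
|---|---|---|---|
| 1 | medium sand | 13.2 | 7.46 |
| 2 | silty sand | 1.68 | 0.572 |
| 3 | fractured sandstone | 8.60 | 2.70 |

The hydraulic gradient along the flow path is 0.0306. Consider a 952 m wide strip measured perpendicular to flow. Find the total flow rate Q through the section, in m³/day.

Flow is parallel to layering, so each bed carries its own Darcy discharge and the transmissivities add.
Σ(K_i·b_i) = 7.46×13.2 + 0.572×1.68 + 2.70×8.60 = 122.7 m²/day.
Hydraulic gradient i = 0.0306.
Q = Σ(K_i·b_i) · W · i = 122.7 × 952 × 0.03060 = 3573 m³/day.

3570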